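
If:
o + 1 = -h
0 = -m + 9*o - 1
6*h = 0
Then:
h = 0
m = -10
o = -1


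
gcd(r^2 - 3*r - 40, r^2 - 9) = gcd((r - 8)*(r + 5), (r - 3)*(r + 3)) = 1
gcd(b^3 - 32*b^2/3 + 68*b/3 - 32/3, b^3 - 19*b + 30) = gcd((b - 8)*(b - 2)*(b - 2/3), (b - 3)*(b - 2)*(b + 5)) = b - 2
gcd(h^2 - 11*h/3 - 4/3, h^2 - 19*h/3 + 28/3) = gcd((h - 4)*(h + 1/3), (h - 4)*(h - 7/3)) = h - 4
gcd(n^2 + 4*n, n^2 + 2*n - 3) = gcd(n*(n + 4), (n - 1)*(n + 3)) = 1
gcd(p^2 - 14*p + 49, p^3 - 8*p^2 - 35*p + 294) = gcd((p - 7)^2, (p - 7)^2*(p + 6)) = p^2 - 14*p + 49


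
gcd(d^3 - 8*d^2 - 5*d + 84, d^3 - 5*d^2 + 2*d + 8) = d - 4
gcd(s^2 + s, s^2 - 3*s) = s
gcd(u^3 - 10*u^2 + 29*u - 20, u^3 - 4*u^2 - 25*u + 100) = u^2 - 9*u + 20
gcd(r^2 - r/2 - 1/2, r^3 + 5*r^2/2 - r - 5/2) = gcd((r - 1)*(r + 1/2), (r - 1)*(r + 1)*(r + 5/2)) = r - 1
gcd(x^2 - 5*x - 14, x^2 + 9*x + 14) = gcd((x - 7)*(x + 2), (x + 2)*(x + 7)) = x + 2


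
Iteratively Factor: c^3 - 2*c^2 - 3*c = (c + 1)*(c^2 - 3*c) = c*(c + 1)*(c - 3)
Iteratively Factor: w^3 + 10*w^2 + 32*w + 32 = (w + 2)*(w^2 + 8*w + 16) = (w + 2)*(w + 4)*(w + 4)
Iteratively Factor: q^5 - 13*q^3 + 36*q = (q)*(q^4 - 13*q^2 + 36) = q*(q + 2)*(q^3 - 2*q^2 - 9*q + 18) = q*(q - 3)*(q + 2)*(q^2 + q - 6) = q*(q - 3)*(q - 2)*(q + 2)*(q + 3)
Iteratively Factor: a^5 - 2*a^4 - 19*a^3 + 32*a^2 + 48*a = (a - 3)*(a^4 + a^3 - 16*a^2 - 16*a) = (a - 3)*(a + 4)*(a^3 - 3*a^2 - 4*a) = (a - 4)*(a - 3)*(a + 4)*(a^2 + a) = a*(a - 4)*(a - 3)*(a + 4)*(a + 1)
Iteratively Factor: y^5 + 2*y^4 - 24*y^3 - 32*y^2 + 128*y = (y + 4)*(y^4 - 2*y^3 - 16*y^2 + 32*y) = (y - 4)*(y + 4)*(y^3 + 2*y^2 - 8*y) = (y - 4)*(y - 2)*(y + 4)*(y^2 + 4*y) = y*(y - 4)*(y - 2)*(y + 4)*(y + 4)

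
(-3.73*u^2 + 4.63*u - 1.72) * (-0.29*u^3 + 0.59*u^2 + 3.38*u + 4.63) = 1.0817*u^5 - 3.5434*u^4 - 9.3769*u^3 - 2.6353*u^2 + 15.6233*u - 7.9636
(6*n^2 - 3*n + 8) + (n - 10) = 6*n^2 - 2*n - 2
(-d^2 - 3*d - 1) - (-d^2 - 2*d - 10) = 9 - d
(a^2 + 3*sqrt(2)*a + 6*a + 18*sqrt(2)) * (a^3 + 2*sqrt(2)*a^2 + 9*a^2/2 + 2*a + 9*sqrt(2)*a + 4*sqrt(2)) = a^5 + 5*sqrt(2)*a^4 + 21*a^4/2 + 41*a^3 + 105*sqrt(2)*a^3/2 + 138*a^2 + 145*sqrt(2)*a^2 + 60*sqrt(2)*a + 348*a + 144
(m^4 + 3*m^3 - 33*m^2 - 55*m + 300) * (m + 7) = m^5 + 10*m^4 - 12*m^3 - 286*m^2 - 85*m + 2100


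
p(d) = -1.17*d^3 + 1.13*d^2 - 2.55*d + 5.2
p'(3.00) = -27.36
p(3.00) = -23.87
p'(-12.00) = -535.11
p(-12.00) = 2220.28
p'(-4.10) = -70.82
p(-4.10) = 115.29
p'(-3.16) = -44.74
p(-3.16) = 61.46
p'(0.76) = -2.86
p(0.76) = 3.40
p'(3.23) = -31.87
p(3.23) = -30.67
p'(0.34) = -2.19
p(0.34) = 4.42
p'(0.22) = -2.22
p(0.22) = 4.68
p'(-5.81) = -134.16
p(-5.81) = 287.62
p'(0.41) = -2.21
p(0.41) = 4.26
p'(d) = -3.51*d^2 + 2.26*d - 2.55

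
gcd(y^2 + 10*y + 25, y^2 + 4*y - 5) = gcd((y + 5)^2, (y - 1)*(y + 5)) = y + 5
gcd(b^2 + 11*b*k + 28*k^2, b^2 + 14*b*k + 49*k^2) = b + 7*k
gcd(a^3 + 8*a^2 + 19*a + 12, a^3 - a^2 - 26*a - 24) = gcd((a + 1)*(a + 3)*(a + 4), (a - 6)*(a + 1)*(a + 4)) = a^2 + 5*a + 4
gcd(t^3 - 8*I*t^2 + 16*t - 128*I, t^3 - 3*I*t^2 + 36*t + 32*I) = t^2 - 4*I*t + 32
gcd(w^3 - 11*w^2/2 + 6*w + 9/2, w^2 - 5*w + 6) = w - 3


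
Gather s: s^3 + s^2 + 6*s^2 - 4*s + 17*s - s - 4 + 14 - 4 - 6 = s^3 + 7*s^2 + 12*s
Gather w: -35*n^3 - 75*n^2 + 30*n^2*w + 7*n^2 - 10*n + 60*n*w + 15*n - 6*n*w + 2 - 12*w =-35*n^3 - 68*n^2 + 5*n + w*(30*n^2 + 54*n - 12) + 2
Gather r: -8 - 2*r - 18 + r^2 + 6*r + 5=r^2 + 4*r - 21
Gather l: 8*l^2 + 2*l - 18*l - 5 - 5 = 8*l^2 - 16*l - 10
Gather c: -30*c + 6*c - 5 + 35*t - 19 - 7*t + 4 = -24*c + 28*t - 20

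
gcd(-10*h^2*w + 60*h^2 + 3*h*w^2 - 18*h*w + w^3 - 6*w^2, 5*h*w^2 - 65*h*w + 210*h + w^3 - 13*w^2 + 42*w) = 5*h*w - 30*h + w^2 - 6*w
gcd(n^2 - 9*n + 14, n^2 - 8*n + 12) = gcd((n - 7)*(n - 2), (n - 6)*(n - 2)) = n - 2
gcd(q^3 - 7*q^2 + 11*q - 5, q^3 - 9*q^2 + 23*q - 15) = q^2 - 6*q + 5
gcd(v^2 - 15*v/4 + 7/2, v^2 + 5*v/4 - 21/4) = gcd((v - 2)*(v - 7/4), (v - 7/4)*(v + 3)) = v - 7/4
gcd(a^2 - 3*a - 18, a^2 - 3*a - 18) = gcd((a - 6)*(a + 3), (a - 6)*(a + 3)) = a^2 - 3*a - 18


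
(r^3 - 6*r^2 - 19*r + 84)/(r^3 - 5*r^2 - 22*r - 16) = (-r^3 + 6*r^2 + 19*r - 84)/(-r^3 + 5*r^2 + 22*r + 16)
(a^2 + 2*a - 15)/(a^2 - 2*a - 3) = (a + 5)/(a + 1)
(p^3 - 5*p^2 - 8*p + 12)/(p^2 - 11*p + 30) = (p^2 + p - 2)/(p - 5)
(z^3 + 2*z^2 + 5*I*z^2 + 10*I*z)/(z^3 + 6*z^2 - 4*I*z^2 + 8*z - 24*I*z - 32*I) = z*(z + 5*I)/(z^2 + 4*z*(1 - I) - 16*I)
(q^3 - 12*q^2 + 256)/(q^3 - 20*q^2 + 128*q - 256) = (q + 4)/(q - 4)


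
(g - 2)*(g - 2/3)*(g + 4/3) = g^3 - 4*g^2/3 - 20*g/9 + 16/9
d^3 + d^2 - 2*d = d*(d - 1)*(d + 2)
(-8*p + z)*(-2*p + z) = 16*p^2 - 10*p*z + z^2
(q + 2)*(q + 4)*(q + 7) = q^3 + 13*q^2 + 50*q + 56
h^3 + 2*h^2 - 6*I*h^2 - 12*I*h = h*(h + 2)*(h - 6*I)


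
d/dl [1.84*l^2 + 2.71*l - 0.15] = 3.68*l + 2.71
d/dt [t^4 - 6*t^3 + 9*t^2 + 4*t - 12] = 4*t^3 - 18*t^2 + 18*t + 4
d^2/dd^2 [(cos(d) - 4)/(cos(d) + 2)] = 6*(cos(d)^2 - 2*cos(d) - 2)/(cos(d) + 2)^3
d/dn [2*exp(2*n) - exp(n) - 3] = (4*exp(n) - 1)*exp(n)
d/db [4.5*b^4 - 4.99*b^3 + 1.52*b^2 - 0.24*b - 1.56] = 18.0*b^3 - 14.97*b^2 + 3.04*b - 0.24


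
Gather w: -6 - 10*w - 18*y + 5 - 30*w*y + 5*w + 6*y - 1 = w*(-30*y - 5) - 12*y - 2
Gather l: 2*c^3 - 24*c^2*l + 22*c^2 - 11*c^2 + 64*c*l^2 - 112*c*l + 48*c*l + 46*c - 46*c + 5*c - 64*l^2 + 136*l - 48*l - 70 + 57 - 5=2*c^3 + 11*c^2 + 5*c + l^2*(64*c - 64) + l*(-24*c^2 - 64*c + 88) - 18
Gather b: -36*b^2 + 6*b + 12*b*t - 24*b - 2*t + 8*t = -36*b^2 + b*(12*t - 18) + 6*t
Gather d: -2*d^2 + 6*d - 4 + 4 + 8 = -2*d^2 + 6*d + 8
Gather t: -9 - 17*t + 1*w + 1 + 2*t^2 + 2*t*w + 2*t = 2*t^2 + t*(2*w - 15) + w - 8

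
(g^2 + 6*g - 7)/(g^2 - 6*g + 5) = (g + 7)/(g - 5)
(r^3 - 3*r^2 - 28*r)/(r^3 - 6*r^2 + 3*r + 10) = r*(r^2 - 3*r - 28)/(r^3 - 6*r^2 + 3*r + 10)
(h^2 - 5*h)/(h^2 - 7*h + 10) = h/(h - 2)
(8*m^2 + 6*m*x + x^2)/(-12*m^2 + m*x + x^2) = (2*m + x)/(-3*m + x)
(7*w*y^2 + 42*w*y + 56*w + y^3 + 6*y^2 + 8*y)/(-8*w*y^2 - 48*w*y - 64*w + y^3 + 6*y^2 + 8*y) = (7*w + y)/(-8*w + y)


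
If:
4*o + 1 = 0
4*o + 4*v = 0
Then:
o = -1/4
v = 1/4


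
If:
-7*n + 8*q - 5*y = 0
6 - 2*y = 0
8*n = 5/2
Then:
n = 5/16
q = 275/128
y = 3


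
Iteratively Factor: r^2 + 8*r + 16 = (r + 4)*(r + 4)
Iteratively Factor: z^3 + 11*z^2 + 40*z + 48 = (z + 3)*(z^2 + 8*z + 16) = (z + 3)*(z + 4)*(z + 4)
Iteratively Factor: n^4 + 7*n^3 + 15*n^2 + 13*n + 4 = (n + 1)*(n^3 + 6*n^2 + 9*n + 4) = (n + 1)*(n + 4)*(n^2 + 2*n + 1) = (n + 1)^2*(n + 4)*(n + 1)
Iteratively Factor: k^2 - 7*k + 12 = (k - 3)*(k - 4)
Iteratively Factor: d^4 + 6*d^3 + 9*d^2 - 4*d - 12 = (d + 3)*(d^3 + 3*d^2 - 4) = (d + 2)*(d + 3)*(d^2 + d - 2) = (d - 1)*(d + 2)*(d + 3)*(d + 2)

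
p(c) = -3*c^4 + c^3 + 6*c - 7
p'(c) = -12*c^3 + 3*c^2 + 6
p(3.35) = -327.14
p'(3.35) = -411.48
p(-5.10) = -2199.81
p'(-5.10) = 1675.84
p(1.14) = -3.75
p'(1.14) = -7.88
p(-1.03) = -17.65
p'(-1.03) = 22.30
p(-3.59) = -573.12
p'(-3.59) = 599.88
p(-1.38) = -28.79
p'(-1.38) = 43.25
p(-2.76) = -218.67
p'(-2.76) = 281.15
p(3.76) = -530.90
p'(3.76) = -589.48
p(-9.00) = -20473.00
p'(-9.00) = 8997.00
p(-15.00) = -155347.00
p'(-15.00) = 41181.00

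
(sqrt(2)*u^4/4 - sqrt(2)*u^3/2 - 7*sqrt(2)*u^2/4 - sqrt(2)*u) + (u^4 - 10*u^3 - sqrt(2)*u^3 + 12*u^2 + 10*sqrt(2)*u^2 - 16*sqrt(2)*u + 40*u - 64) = sqrt(2)*u^4/4 + u^4 - 10*u^3 - 3*sqrt(2)*u^3/2 + 33*sqrt(2)*u^2/4 + 12*u^2 - 17*sqrt(2)*u + 40*u - 64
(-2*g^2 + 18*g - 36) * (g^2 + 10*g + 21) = -2*g^4 - 2*g^3 + 102*g^2 + 18*g - 756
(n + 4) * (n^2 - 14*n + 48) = n^3 - 10*n^2 - 8*n + 192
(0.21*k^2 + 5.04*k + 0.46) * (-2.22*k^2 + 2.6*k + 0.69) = -0.4662*k^4 - 10.6428*k^3 + 12.2277*k^2 + 4.6736*k + 0.3174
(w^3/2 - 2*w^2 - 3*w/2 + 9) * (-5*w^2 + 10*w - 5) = -5*w^5/2 + 15*w^4 - 15*w^3 - 50*w^2 + 195*w/2 - 45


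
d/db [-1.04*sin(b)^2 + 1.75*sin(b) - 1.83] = (1.75 - 2.08*sin(b))*cos(b)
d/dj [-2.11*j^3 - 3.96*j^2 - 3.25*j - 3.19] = -6.33*j^2 - 7.92*j - 3.25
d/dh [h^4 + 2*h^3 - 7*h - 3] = 4*h^3 + 6*h^2 - 7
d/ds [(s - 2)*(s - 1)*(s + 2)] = 3*s^2 - 2*s - 4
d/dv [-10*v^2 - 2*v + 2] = -20*v - 2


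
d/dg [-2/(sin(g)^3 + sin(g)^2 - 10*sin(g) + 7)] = 2*(3*sin(g)^2 + 2*sin(g) - 10)*cos(g)/(sin(g)^3 + sin(g)^2 - 10*sin(g) + 7)^2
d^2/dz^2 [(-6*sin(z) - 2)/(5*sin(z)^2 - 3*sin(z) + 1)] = 2*(75*sin(z)^5 + 145*sin(z)^4 - 285*sin(z)^3 - 152*sin(z)^2 + 186*sin(z) - 26)/(5*sin(z)^2 - 3*sin(z) + 1)^3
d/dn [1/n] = -1/n^2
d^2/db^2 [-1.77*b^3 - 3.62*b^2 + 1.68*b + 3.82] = -10.62*b - 7.24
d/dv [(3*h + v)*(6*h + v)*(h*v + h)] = h*(18*h^2 + 18*h*v + 9*h + 3*v^2 + 2*v)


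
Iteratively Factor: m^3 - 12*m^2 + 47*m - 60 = (m - 4)*(m^2 - 8*m + 15) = (m - 4)*(m - 3)*(m - 5)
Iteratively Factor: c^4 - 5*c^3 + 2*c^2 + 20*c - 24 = (c - 2)*(c^3 - 3*c^2 - 4*c + 12) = (c - 2)^2*(c^2 - c - 6) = (c - 2)^2*(c + 2)*(c - 3)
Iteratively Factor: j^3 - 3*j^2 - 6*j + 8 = (j - 4)*(j^2 + j - 2) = (j - 4)*(j + 2)*(j - 1)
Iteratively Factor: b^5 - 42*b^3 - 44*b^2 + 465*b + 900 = (b + 4)*(b^4 - 4*b^3 - 26*b^2 + 60*b + 225) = (b - 5)*(b + 4)*(b^3 + b^2 - 21*b - 45) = (b - 5)*(b + 3)*(b + 4)*(b^2 - 2*b - 15) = (b - 5)*(b + 3)^2*(b + 4)*(b - 5)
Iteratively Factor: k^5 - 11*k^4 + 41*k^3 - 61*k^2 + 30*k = (k - 5)*(k^4 - 6*k^3 + 11*k^2 - 6*k) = (k - 5)*(k - 2)*(k^3 - 4*k^2 + 3*k) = (k - 5)*(k - 3)*(k - 2)*(k^2 - k) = (k - 5)*(k - 3)*(k - 2)*(k - 1)*(k)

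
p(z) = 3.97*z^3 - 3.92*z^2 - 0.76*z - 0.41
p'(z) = 11.91*z^2 - 7.84*z - 0.76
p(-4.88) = -551.42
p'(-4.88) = 321.13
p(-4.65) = -480.80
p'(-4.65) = 293.22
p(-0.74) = -3.60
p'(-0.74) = 11.56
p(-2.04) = -48.88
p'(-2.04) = 64.80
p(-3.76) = -264.01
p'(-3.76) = 197.10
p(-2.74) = -109.42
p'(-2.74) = 110.14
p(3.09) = 76.94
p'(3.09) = 88.73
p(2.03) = 15.10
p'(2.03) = 32.40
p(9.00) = 2569.36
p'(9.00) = 893.39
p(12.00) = 6286.15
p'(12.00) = 1620.20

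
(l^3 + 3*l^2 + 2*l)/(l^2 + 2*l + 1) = l*(l + 2)/(l + 1)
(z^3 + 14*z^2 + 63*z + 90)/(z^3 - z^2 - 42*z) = (z^2 + 8*z + 15)/(z*(z - 7))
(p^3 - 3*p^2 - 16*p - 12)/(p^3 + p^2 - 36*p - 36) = (p + 2)/(p + 6)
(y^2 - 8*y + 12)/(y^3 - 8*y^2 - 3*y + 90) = (y - 2)/(y^2 - 2*y - 15)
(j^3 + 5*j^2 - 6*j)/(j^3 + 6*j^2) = (j - 1)/j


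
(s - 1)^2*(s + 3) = s^3 + s^2 - 5*s + 3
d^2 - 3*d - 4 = (d - 4)*(d + 1)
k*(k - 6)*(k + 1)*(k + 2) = k^4 - 3*k^3 - 16*k^2 - 12*k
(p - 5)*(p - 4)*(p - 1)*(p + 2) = p^4 - 8*p^3 + 9*p^2 + 38*p - 40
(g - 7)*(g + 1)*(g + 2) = g^3 - 4*g^2 - 19*g - 14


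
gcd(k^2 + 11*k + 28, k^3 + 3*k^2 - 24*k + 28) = k + 7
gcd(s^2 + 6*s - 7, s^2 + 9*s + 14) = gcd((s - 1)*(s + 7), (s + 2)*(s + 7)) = s + 7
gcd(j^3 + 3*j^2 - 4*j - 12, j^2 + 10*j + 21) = j + 3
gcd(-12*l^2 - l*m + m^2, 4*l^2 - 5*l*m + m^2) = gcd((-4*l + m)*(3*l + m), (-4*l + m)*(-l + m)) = 4*l - m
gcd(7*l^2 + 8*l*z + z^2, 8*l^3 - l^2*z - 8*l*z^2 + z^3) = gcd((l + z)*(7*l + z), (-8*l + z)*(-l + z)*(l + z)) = l + z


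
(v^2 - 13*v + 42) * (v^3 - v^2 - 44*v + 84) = v^5 - 14*v^4 + 11*v^3 + 614*v^2 - 2940*v + 3528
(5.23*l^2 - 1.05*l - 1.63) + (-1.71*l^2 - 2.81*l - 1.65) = 3.52*l^2 - 3.86*l - 3.28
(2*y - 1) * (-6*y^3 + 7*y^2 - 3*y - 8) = -12*y^4 + 20*y^3 - 13*y^2 - 13*y + 8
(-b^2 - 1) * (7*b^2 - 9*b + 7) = -7*b^4 + 9*b^3 - 14*b^2 + 9*b - 7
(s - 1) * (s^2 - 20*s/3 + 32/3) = s^3 - 23*s^2/3 + 52*s/3 - 32/3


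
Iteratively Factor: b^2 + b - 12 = (b + 4)*(b - 3)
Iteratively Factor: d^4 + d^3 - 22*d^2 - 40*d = (d)*(d^3 + d^2 - 22*d - 40) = d*(d + 4)*(d^2 - 3*d - 10) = d*(d - 5)*(d + 4)*(d + 2)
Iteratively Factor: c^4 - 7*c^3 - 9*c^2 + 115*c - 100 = (c + 4)*(c^3 - 11*c^2 + 35*c - 25) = (c - 5)*(c + 4)*(c^2 - 6*c + 5) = (c - 5)^2*(c + 4)*(c - 1)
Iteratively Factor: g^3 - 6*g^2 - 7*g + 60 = (g - 4)*(g^2 - 2*g - 15) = (g - 4)*(g + 3)*(g - 5)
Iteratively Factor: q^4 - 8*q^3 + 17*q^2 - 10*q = (q - 1)*(q^3 - 7*q^2 + 10*q) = q*(q - 1)*(q^2 - 7*q + 10) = q*(q - 2)*(q - 1)*(q - 5)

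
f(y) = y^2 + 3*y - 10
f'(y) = 2*y + 3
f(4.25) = 20.81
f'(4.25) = 11.50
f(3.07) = 8.63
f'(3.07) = 9.14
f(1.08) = -5.59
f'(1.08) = 5.16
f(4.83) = 27.82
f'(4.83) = 12.66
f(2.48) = 3.59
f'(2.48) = 7.96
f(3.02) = 8.18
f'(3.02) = 9.04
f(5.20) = 32.64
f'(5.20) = 13.40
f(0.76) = -7.14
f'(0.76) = 4.52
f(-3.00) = -10.00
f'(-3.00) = -3.00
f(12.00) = 170.00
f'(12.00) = 27.00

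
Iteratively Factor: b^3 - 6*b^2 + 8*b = (b - 4)*(b^2 - 2*b) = b*(b - 4)*(b - 2)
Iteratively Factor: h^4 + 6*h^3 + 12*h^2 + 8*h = (h + 2)*(h^3 + 4*h^2 + 4*h) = (h + 2)^2*(h^2 + 2*h) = (h + 2)^3*(h)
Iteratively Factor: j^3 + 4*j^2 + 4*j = (j)*(j^2 + 4*j + 4) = j*(j + 2)*(j + 2)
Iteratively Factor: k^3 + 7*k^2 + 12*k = (k + 4)*(k^2 + 3*k) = k*(k + 4)*(k + 3)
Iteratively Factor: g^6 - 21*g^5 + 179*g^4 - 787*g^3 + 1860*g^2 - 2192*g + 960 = (g - 4)*(g^5 - 17*g^4 + 111*g^3 - 343*g^2 + 488*g - 240) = (g - 4)^2*(g^4 - 13*g^3 + 59*g^2 - 107*g + 60) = (g - 4)^2*(g - 3)*(g^3 - 10*g^2 + 29*g - 20) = (g - 4)^3*(g - 3)*(g^2 - 6*g + 5) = (g - 5)*(g - 4)^3*(g - 3)*(g - 1)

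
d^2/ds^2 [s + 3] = 0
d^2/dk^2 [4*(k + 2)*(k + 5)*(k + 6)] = 24*k + 104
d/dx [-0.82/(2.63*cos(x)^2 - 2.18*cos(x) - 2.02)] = (1.7876 - 4.3132*cos(x))*sin(x)/(-2.63*cos(x)^2 + 2.18*cos(x) + 2.02)^2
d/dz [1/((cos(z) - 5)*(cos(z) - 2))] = (2*cos(z) - 7)*sin(z)/((cos(z) - 5)^2*(cos(z) - 2)^2)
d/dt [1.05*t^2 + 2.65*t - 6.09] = 2.1*t + 2.65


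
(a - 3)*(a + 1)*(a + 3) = a^3 + a^2 - 9*a - 9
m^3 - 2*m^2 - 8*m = m*(m - 4)*(m + 2)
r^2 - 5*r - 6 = (r - 6)*(r + 1)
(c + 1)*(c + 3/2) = c^2 + 5*c/2 + 3/2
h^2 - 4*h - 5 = (h - 5)*(h + 1)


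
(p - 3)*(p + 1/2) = p^2 - 5*p/2 - 3/2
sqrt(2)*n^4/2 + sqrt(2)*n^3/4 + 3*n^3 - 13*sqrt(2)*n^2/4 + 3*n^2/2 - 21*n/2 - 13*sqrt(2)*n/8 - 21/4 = (n + 1/2)*(n - 3*sqrt(2)/2)*(n + 7*sqrt(2)/2)*(sqrt(2)*n/2 + 1)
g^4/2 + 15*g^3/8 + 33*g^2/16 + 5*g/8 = g*(g/2 + 1/4)*(g + 5/4)*(g + 2)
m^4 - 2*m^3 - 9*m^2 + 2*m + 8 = (m - 4)*(m - 1)*(m + 1)*(m + 2)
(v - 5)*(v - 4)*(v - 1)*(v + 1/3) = v^4 - 29*v^3/3 + 77*v^2/3 - 31*v/3 - 20/3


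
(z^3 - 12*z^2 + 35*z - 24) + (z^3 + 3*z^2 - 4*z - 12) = 2*z^3 - 9*z^2 + 31*z - 36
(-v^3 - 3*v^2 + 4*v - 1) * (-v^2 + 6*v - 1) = v^5 - 3*v^4 - 21*v^3 + 28*v^2 - 10*v + 1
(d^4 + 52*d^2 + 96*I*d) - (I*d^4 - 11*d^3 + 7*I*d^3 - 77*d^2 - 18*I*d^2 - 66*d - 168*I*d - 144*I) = d^4 - I*d^4 + 11*d^3 - 7*I*d^3 + 129*d^2 + 18*I*d^2 + 66*d + 264*I*d + 144*I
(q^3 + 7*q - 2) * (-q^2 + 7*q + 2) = -q^5 + 7*q^4 - 5*q^3 + 51*q^2 - 4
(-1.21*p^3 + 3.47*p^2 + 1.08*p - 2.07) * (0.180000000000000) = -0.2178*p^3 + 0.6246*p^2 + 0.1944*p - 0.3726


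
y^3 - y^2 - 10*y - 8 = (y - 4)*(y + 1)*(y + 2)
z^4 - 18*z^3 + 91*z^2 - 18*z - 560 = (z - 8)*(z - 7)*(z - 5)*(z + 2)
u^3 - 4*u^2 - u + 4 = (u - 4)*(u - 1)*(u + 1)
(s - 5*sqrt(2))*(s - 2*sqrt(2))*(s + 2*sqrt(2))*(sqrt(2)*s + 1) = sqrt(2)*s^4 - 9*s^3 - 13*sqrt(2)*s^2 + 72*s + 40*sqrt(2)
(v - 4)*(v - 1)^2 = v^3 - 6*v^2 + 9*v - 4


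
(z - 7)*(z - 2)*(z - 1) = z^3 - 10*z^2 + 23*z - 14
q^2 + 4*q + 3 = (q + 1)*(q + 3)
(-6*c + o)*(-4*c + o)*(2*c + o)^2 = 96*c^4 + 56*c^3*o - 12*c^2*o^2 - 6*c*o^3 + o^4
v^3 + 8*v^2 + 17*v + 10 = (v + 1)*(v + 2)*(v + 5)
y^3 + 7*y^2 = y^2*(y + 7)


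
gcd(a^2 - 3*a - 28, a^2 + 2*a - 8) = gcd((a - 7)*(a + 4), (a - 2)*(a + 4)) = a + 4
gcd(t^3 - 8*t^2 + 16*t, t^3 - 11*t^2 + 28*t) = t^2 - 4*t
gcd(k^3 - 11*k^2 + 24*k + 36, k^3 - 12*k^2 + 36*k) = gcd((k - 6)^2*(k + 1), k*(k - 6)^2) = k^2 - 12*k + 36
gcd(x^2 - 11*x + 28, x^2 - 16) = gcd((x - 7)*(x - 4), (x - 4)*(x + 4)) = x - 4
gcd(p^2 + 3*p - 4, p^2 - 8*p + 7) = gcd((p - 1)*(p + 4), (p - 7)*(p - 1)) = p - 1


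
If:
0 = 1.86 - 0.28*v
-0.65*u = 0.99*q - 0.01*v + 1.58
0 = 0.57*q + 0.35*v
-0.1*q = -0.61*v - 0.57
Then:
No Solution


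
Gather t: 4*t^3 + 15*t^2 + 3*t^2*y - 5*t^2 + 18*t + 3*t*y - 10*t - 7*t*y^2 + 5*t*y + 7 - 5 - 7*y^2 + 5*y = 4*t^3 + t^2*(3*y + 10) + t*(-7*y^2 + 8*y + 8) - 7*y^2 + 5*y + 2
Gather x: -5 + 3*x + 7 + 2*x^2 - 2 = 2*x^2 + 3*x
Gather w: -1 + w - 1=w - 2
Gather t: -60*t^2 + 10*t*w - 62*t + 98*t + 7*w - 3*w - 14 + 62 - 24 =-60*t^2 + t*(10*w + 36) + 4*w + 24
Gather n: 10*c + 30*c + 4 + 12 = 40*c + 16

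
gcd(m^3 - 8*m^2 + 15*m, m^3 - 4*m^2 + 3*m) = m^2 - 3*m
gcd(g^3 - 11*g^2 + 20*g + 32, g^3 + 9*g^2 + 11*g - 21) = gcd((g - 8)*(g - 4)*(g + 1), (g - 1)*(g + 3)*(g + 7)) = 1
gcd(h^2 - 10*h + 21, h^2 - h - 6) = h - 3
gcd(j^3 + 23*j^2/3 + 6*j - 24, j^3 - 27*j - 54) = j + 3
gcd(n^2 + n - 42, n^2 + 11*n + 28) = n + 7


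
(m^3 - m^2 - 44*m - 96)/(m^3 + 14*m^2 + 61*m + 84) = (m - 8)/(m + 7)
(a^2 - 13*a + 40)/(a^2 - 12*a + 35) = (a - 8)/(a - 7)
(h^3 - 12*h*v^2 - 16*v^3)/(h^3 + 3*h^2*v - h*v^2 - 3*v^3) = (h^3 - 12*h*v^2 - 16*v^3)/(h^3 + 3*h^2*v - h*v^2 - 3*v^3)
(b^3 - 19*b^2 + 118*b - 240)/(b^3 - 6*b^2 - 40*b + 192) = (b^2 - 11*b + 30)/(b^2 + 2*b - 24)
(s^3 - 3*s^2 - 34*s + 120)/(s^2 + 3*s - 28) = (s^2 + s - 30)/(s + 7)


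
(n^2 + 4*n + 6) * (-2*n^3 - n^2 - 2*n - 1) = -2*n^5 - 9*n^4 - 18*n^3 - 15*n^2 - 16*n - 6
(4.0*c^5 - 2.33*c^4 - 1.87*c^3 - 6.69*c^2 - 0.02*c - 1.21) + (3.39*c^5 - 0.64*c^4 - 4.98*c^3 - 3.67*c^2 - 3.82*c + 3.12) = 7.39*c^5 - 2.97*c^4 - 6.85*c^3 - 10.36*c^2 - 3.84*c + 1.91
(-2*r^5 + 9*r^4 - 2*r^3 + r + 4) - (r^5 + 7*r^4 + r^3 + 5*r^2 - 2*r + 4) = -3*r^5 + 2*r^4 - 3*r^3 - 5*r^2 + 3*r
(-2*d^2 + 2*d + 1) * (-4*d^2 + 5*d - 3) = 8*d^4 - 18*d^3 + 12*d^2 - d - 3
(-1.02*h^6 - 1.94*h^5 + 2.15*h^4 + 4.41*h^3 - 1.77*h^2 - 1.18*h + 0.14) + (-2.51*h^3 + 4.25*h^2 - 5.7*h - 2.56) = -1.02*h^6 - 1.94*h^5 + 2.15*h^4 + 1.9*h^3 + 2.48*h^2 - 6.88*h - 2.42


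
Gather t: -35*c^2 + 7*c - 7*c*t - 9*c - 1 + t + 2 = -35*c^2 - 2*c + t*(1 - 7*c) + 1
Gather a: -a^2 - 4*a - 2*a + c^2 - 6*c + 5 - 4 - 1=-a^2 - 6*a + c^2 - 6*c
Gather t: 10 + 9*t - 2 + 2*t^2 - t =2*t^2 + 8*t + 8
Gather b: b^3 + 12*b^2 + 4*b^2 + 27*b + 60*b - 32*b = b^3 + 16*b^2 + 55*b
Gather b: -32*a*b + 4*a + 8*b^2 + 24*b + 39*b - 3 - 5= 4*a + 8*b^2 + b*(63 - 32*a) - 8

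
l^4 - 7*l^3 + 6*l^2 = l^2*(l - 6)*(l - 1)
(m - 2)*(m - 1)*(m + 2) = m^3 - m^2 - 4*m + 4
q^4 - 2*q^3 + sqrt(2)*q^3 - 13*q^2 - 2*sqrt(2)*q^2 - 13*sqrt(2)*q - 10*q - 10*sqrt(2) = (q - 5)*(q + 1)*(q + 2)*(q + sqrt(2))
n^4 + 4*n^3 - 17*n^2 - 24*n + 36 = (n - 3)*(n - 1)*(n + 2)*(n + 6)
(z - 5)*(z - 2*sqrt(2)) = z^2 - 5*z - 2*sqrt(2)*z + 10*sqrt(2)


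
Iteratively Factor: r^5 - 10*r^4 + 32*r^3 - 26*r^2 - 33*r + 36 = (r + 1)*(r^4 - 11*r^3 + 43*r^2 - 69*r + 36) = (r - 3)*(r + 1)*(r^3 - 8*r^2 + 19*r - 12) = (r - 4)*(r - 3)*(r + 1)*(r^2 - 4*r + 3) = (r - 4)*(r - 3)^2*(r + 1)*(r - 1)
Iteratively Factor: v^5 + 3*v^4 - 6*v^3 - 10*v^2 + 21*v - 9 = (v + 3)*(v^4 - 6*v^2 + 8*v - 3) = (v - 1)*(v + 3)*(v^3 + v^2 - 5*v + 3) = (v - 1)*(v + 3)^2*(v^2 - 2*v + 1) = (v - 1)^2*(v + 3)^2*(v - 1)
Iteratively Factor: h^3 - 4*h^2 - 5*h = (h)*(h^2 - 4*h - 5) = h*(h + 1)*(h - 5)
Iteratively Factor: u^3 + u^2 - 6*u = (u + 3)*(u^2 - 2*u) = u*(u + 3)*(u - 2)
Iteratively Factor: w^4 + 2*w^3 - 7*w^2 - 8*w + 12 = (w - 2)*(w^3 + 4*w^2 + w - 6) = (w - 2)*(w + 3)*(w^2 + w - 2) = (w - 2)*(w - 1)*(w + 3)*(w + 2)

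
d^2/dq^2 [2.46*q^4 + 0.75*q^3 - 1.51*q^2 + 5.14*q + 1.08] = 29.52*q^2 + 4.5*q - 3.02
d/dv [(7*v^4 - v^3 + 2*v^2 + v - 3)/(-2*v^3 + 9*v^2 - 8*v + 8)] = (-14*v^6 + 126*v^5 - 173*v^4 + 244*v^3 - 67*v^2 + 86*v - 16)/(4*v^6 - 36*v^5 + 113*v^4 - 176*v^3 + 208*v^2 - 128*v + 64)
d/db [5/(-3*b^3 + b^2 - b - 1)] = 5*(9*b^2 - 2*b + 1)/(3*b^3 - b^2 + b + 1)^2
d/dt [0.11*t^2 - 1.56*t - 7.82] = 0.22*t - 1.56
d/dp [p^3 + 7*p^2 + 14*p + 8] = 3*p^2 + 14*p + 14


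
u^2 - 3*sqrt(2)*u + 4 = (u - 2*sqrt(2))*(u - sqrt(2))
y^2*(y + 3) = y^3 + 3*y^2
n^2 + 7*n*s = n*(n + 7*s)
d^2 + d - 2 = (d - 1)*(d + 2)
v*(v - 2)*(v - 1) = v^3 - 3*v^2 + 2*v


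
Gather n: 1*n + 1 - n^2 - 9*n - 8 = -n^2 - 8*n - 7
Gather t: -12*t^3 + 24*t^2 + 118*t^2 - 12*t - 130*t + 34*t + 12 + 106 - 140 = -12*t^3 + 142*t^2 - 108*t - 22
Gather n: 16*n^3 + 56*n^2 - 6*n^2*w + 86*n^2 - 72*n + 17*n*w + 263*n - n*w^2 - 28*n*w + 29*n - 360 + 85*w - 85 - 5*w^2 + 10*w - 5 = 16*n^3 + n^2*(142 - 6*w) + n*(-w^2 - 11*w + 220) - 5*w^2 + 95*w - 450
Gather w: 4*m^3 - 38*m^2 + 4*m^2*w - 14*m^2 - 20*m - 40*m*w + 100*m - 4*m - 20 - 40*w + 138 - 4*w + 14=4*m^3 - 52*m^2 + 76*m + w*(4*m^2 - 40*m - 44) + 132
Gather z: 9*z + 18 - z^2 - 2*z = -z^2 + 7*z + 18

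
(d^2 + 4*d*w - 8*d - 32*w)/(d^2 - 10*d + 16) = (d + 4*w)/(d - 2)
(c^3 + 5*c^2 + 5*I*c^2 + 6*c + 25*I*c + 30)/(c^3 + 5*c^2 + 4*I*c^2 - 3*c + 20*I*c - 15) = (c^2 + 5*I*c + 6)/(c^2 + 4*I*c - 3)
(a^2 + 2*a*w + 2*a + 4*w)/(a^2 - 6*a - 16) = (a + 2*w)/(a - 8)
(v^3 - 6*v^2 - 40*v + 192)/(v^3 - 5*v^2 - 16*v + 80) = (v^2 - 2*v - 48)/(v^2 - v - 20)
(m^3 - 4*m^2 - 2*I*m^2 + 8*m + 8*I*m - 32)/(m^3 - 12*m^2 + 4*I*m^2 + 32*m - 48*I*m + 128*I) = (m^2 - 2*I*m + 8)/(m^2 + 4*m*(-2 + I) - 32*I)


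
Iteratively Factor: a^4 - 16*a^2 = (a + 4)*(a^3 - 4*a^2) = a*(a + 4)*(a^2 - 4*a) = a^2*(a + 4)*(a - 4)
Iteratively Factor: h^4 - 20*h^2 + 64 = (h - 4)*(h^3 + 4*h^2 - 4*h - 16) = (h - 4)*(h + 2)*(h^2 + 2*h - 8) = (h - 4)*(h - 2)*(h + 2)*(h + 4)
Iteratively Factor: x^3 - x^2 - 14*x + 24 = (x - 2)*(x^2 + x - 12) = (x - 2)*(x + 4)*(x - 3)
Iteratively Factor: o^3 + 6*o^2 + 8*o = (o + 4)*(o^2 + 2*o) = (o + 2)*(o + 4)*(o)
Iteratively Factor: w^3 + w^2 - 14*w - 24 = (w - 4)*(w^2 + 5*w + 6) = (w - 4)*(w + 2)*(w + 3)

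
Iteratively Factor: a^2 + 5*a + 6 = (a + 3)*(a + 2)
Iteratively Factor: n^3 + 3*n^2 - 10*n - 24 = (n + 4)*(n^2 - n - 6) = (n - 3)*(n + 4)*(n + 2)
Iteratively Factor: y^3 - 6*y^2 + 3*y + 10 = (y - 2)*(y^2 - 4*y - 5) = (y - 5)*(y - 2)*(y + 1)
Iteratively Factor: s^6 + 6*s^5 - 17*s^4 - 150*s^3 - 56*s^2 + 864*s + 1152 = (s - 4)*(s^5 + 10*s^4 + 23*s^3 - 58*s^2 - 288*s - 288) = (s - 4)*(s + 2)*(s^4 + 8*s^3 + 7*s^2 - 72*s - 144) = (s - 4)*(s - 3)*(s + 2)*(s^3 + 11*s^2 + 40*s + 48) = (s - 4)*(s - 3)*(s + 2)*(s + 4)*(s^2 + 7*s + 12) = (s - 4)*(s - 3)*(s + 2)*(s + 4)^2*(s + 3)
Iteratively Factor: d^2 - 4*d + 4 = (d - 2)*(d - 2)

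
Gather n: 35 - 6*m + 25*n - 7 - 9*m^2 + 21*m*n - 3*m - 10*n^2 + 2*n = -9*m^2 - 9*m - 10*n^2 + n*(21*m + 27) + 28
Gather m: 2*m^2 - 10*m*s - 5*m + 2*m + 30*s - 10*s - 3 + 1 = 2*m^2 + m*(-10*s - 3) + 20*s - 2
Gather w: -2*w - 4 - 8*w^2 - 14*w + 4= -8*w^2 - 16*w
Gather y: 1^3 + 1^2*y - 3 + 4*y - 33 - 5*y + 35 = 0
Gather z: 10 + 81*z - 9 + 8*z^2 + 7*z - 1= 8*z^2 + 88*z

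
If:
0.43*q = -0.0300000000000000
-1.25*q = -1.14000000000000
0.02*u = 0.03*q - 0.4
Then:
No Solution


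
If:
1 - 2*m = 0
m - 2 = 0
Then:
No Solution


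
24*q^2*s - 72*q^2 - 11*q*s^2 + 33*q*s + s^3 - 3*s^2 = (-8*q + s)*(-3*q + s)*(s - 3)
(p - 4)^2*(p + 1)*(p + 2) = p^4 - 5*p^3 - 6*p^2 + 32*p + 32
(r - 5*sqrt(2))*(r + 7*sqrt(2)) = r^2 + 2*sqrt(2)*r - 70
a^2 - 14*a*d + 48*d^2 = (a - 8*d)*(a - 6*d)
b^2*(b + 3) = b^3 + 3*b^2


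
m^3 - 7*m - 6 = (m - 3)*(m + 1)*(m + 2)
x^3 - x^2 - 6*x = x*(x - 3)*(x + 2)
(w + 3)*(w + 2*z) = w^2 + 2*w*z + 3*w + 6*z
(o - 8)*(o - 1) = o^2 - 9*o + 8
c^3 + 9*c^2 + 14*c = c*(c + 2)*(c + 7)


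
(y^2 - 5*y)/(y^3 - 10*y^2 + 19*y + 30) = y/(y^2 - 5*y - 6)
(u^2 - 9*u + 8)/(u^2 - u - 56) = (u - 1)/(u + 7)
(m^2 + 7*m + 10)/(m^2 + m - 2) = (m + 5)/(m - 1)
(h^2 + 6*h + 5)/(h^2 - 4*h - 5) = (h + 5)/(h - 5)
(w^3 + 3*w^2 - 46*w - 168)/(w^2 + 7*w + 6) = (w^2 - 3*w - 28)/(w + 1)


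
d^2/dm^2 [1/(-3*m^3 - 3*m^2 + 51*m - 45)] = 2*((3*m + 1)*(m^3 + m^2 - 17*m + 15) - (3*m^2 + 2*m - 17)^2)/(3*(m^3 + m^2 - 17*m + 15)^3)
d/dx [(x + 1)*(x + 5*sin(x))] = x + (x + 1)*(5*cos(x) + 1) + 5*sin(x)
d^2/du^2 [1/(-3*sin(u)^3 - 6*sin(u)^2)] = (9 + 22/sin(u) + 4/sin(u)^2 - 32/sin(u)^3 - 24/sin(u)^4)/(3*(sin(u) + 2)^3)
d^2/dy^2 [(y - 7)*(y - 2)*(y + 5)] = 6*y - 8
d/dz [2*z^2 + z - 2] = 4*z + 1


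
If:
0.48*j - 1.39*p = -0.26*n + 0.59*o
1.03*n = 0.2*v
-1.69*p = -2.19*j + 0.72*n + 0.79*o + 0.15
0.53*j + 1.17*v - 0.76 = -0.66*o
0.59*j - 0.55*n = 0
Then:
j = 0.18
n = 0.20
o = -0.81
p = 0.44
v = 1.02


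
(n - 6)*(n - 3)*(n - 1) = n^3 - 10*n^2 + 27*n - 18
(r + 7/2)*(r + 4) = r^2 + 15*r/2 + 14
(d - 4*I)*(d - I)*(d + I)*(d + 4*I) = d^4 + 17*d^2 + 16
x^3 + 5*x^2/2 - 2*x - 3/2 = (x - 1)*(x + 1/2)*(x + 3)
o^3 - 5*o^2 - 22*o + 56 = (o - 7)*(o - 2)*(o + 4)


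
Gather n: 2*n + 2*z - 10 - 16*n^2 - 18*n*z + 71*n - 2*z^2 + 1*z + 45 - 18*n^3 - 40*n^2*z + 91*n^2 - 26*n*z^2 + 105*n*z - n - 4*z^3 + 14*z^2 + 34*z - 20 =-18*n^3 + n^2*(75 - 40*z) + n*(-26*z^2 + 87*z + 72) - 4*z^3 + 12*z^2 + 37*z + 15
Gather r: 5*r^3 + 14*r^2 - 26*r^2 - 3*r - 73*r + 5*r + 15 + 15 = 5*r^3 - 12*r^2 - 71*r + 30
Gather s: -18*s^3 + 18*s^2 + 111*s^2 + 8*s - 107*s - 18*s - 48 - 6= -18*s^3 + 129*s^2 - 117*s - 54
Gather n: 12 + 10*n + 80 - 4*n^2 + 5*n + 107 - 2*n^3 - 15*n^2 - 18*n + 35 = -2*n^3 - 19*n^2 - 3*n + 234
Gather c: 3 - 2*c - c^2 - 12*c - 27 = -c^2 - 14*c - 24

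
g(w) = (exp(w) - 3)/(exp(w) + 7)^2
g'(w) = -2*(exp(w) - 3)*exp(w)/(exp(w) + 7)^3 + exp(w)/(exp(w) + 7)^2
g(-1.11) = -0.05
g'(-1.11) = 0.01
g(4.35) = 0.01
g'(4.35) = -0.01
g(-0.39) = -0.04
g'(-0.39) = 0.02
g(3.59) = 0.02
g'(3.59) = -0.01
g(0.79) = -0.01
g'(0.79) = 0.03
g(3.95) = 0.01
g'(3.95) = -0.01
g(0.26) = -0.02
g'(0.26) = 0.03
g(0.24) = -0.03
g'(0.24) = 0.03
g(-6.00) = -0.06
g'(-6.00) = 0.00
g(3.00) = 0.02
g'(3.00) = -0.00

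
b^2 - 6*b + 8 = (b - 4)*(b - 2)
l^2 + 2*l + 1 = (l + 1)^2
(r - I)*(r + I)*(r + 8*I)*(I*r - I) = I*r^4 - 8*r^3 - I*r^3 + 8*r^2 + I*r^2 - 8*r - I*r + 8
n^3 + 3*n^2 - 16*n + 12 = (n - 2)*(n - 1)*(n + 6)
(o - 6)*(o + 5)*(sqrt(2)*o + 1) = sqrt(2)*o^3 - sqrt(2)*o^2 + o^2 - 30*sqrt(2)*o - o - 30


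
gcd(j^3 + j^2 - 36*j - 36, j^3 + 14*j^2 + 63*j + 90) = j + 6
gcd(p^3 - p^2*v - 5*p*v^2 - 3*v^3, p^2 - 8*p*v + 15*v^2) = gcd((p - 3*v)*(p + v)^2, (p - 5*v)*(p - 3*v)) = p - 3*v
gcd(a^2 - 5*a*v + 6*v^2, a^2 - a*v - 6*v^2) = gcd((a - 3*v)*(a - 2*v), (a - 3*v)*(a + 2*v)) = -a + 3*v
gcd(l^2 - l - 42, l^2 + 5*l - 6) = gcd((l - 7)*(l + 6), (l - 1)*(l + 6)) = l + 6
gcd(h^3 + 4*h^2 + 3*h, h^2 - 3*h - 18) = h + 3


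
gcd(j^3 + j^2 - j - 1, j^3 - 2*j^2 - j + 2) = j^2 - 1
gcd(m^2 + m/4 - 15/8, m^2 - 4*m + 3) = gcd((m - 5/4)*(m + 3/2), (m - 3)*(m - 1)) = 1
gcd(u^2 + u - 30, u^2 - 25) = u - 5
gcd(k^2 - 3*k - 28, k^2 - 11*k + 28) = k - 7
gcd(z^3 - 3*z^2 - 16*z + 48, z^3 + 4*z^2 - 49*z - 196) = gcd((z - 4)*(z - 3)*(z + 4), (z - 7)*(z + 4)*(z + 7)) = z + 4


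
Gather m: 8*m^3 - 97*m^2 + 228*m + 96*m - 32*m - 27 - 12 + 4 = 8*m^3 - 97*m^2 + 292*m - 35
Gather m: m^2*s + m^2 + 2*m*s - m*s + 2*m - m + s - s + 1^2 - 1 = m^2*(s + 1) + m*(s + 1)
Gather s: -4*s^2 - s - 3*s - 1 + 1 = -4*s^2 - 4*s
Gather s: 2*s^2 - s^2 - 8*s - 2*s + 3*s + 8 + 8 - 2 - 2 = s^2 - 7*s + 12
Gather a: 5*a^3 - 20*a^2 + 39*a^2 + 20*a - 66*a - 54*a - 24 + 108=5*a^3 + 19*a^2 - 100*a + 84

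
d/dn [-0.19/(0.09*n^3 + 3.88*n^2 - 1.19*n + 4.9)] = (0.0513*n^2 + 1.4744*n - 0.2261)/(0.09*n^3 + 3.88*n^2 - 1.19*n + 4.9)^2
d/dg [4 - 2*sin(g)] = -2*cos(g)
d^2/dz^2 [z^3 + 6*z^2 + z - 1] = 6*z + 12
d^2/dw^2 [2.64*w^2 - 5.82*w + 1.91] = 5.28000000000000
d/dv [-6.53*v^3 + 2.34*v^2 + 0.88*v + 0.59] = -19.59*v^2 + 4.68*v + 0.88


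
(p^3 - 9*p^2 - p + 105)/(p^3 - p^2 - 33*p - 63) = (p - 5)/(p + 3)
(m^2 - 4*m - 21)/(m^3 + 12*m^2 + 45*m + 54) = (m - 7)/(m^2 + 9*m + 18)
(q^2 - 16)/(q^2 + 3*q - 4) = (q - 4)/(q - 1)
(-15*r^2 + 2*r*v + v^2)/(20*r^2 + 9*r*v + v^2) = (-3*r + v)/(4*r + v)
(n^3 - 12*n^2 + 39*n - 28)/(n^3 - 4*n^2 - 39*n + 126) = (n^2 - 5*n + 4)/(n^2 + 3*n - 18)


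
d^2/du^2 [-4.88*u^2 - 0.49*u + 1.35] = -9.76000000000000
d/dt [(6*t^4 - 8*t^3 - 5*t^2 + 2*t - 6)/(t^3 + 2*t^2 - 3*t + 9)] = t*(6*t^5 + 24*t^4 - 65*t^3 + 260*t^2 - 187*t - 66)/(t^6 + 4*t^5 - 2*t^4 + 6*t^3 + 45*t^2 - 54*t + 81)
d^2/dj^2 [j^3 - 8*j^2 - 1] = 6*j - 16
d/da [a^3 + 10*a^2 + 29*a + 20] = 3*a^2 + 20*a + 29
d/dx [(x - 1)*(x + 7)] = 2*x + 6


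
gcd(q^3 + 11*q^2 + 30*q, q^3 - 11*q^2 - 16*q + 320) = q + 5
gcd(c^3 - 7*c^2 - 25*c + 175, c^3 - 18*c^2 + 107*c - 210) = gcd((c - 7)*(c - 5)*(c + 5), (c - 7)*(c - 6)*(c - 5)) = c^2 - 12*c + 35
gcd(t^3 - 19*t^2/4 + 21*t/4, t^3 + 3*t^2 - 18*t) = t^2 - 3*t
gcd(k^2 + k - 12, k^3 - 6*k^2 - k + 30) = k - 3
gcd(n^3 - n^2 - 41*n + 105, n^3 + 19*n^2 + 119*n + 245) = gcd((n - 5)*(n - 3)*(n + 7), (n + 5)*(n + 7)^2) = n + 7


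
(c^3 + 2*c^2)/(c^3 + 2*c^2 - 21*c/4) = 4*c*(c + 2)/(4*c^2 + 8*c - 21)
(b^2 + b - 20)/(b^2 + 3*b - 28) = (b + 5)/(b + 7)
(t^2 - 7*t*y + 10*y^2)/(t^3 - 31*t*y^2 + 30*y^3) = (-t + 2*y)/(-t^2 - 5*t*y + 6*y^2)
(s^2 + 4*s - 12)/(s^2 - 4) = (s + 6)/(s + 2)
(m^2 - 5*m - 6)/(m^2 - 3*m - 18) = (m + 1)/(m + 3)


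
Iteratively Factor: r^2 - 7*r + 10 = (r - 2)*(r - 5)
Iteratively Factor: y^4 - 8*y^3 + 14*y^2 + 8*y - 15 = (y + 1)*(y^3 - 9*y^2 + 23*y - 15) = (y - 3)*(y + 1)*(y^2 - 6*y + 5) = (y - 5)*(y - 3)*(y + 1)*(y - 1)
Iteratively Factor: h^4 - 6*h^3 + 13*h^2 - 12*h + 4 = (h - 2)*(h^3 - 4*h^2 + 5*h - 2) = (h - 2)*(h - 1)*(h^2 - 3*h + 2) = (h - 2)*(h - 1)^2*(h - 2)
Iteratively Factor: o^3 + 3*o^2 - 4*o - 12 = (o - 2)*(o^2 + 5*o + 6) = (o - 2)*(o + 2)*(o + 3)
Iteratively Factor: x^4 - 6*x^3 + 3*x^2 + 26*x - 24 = (x - 1)*(x^3 - 5*x^2 - 2*x + 24) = (x - 3)*(x - 1)*(x^2 - 2*x - 8) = (x - 3)*(x - 1)*(x + 2)*(x - 4)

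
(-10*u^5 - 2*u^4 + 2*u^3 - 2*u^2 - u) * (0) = 0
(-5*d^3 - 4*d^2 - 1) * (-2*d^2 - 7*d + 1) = 10*d^5 + 43*d^4 + 23*d^3 - 2*d^2 + 7*d - 1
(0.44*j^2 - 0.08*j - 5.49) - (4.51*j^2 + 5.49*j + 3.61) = -4.07*j^2 - 5.57*j - 9.1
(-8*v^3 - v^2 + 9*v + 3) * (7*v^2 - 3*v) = -56*v^5 + 17*v^4 + 66*v^3 - 6*v^2 - 9*v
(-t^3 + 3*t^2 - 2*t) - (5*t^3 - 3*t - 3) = -6*t^3 + 3*t^2 + t + 3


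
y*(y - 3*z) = y^2 - 3*y*z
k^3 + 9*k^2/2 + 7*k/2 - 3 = (k - 1/2)*(k + 2)*(k + 3)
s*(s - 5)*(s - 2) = s^3 - 7*s^2 + 10*s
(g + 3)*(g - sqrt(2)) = g^2 - sqrt(2)*g + 3*g - 3*sqrt(2)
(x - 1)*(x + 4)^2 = x^3 + 7*x^2 + 8*x - 16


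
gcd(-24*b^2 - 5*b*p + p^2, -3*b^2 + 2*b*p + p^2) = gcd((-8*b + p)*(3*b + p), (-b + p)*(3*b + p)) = 3*b + p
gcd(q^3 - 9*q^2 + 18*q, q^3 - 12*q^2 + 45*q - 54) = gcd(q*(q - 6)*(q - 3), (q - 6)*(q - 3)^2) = q^2 - 9*q + 18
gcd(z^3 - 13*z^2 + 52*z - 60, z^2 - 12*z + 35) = z - 5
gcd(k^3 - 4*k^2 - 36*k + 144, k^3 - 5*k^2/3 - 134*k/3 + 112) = k - 6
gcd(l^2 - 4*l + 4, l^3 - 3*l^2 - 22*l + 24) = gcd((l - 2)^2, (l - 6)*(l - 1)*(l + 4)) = 1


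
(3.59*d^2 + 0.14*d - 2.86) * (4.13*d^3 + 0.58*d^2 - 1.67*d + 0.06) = 14.8267*d^5 + 2.6604*d^4 - 17.7259*d^3 - 1.6772*d^2 + 4.7846*d - 0.1716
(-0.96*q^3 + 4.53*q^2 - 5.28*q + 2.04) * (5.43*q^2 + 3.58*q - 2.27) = -5.2128*q^5 + 21.1611*q^4 - 10.2738*q^3 - 18.1083*q^2 + 19.2888*q - 4.6308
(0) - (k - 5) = 5 - k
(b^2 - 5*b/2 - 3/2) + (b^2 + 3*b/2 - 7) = 2*b^2 - b - 17/2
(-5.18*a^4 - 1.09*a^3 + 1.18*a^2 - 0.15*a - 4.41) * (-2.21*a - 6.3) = 11.4478*a^5 + 35.0429*a^4 + 4.2592*a^3 - 7.1025*a^2 + 10.6911*a + 27.783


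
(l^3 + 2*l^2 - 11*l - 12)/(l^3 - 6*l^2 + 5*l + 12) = (l + 4)/(l - 4)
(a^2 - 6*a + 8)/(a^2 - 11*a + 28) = (a - 2)/(a - 7)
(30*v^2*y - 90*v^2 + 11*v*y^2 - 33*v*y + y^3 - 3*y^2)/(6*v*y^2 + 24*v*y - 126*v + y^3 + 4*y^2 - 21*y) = (5*v + y)/(y + 7)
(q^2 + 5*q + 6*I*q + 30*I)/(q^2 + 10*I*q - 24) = (q + 5)/(q + 4*I)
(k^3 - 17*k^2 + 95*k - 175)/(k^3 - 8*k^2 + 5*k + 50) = (k - 7)/(k + 2)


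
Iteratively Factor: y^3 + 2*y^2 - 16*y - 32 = (y - 4)*(y^2 + 6*y + 8) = (y - 4)*(y + 4)*(y + 2)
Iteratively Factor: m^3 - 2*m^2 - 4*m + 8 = (m + 2)*(m^2 - 4*m + 4) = (m - 2)*(m + 2)*(m - 2)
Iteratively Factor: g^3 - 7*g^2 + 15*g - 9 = (g - 1)*(g^2 - 6*g + 9) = (g - 3)*(g - 1)*(g - 3)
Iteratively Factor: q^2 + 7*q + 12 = (q + 4)*(q + 3)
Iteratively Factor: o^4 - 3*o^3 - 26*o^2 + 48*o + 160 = (o + 4)*(o^3 - 7*o^2 + 2*o + 40) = (o + 2)*(o + 4)*(o^2 - 9*o + 20) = (o - 4)*(o + 2)*(o + 4)*(o - 5)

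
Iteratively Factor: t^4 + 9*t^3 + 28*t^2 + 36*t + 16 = (t + 2)*(t^3 + 7*t^2 + 14*t + 8) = (t + 1)*(t + 2)*(t^2 + 6*t + 8) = (t + 1)*(t + 2)*(t + 4)*(t + 2)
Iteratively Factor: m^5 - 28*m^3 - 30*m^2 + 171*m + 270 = (m + 2)*(m^4 - 2*m^3 - 24*m^2 + 18*m + 135) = (m + 2)*(m + 3)*(m^3 - 5*m^2 - 9*m + 45) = (m - 3)*(m + 2)*(m + 3)*(m^2 - 2*m - 15) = (m - 3)*(m + 2)*(m + 3)^2*(m - 5)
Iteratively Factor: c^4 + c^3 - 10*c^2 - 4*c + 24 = (c - 2)*(c^3 + 3*c^2 - 4*c - 12) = (c - 2)^2*(c^2 + 5*c + 6) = (c - 2)^2*(c + 3)*(c + 2)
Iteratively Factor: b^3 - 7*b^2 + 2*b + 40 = (b - 4)*(b^2 - 3*b - 10) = (b - 5)*(b - 4)*(b + 2)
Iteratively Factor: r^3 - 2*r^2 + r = (r)*(r^2 - 2*r + 1) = r*(r - 1)*(r - 1)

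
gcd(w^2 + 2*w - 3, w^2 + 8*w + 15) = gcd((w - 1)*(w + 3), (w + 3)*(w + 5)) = w + 3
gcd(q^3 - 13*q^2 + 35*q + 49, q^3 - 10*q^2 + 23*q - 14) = q - 7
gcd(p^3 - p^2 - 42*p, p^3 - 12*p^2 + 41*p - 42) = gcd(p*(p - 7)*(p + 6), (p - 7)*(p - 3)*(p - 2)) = p - 7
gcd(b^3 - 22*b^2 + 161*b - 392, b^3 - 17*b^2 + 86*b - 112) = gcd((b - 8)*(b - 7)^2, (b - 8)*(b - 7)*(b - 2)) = b^2 - 15*b + 56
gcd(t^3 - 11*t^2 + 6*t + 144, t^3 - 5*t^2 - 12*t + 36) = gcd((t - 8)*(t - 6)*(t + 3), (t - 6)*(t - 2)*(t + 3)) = t^2 - 3*t - 18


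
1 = 1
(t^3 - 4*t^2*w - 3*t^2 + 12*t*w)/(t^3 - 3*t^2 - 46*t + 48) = t*(t^2 - 4*t*w - 3*t + 12*w)/(t^3 - 3*t^2 - 46*t + 48)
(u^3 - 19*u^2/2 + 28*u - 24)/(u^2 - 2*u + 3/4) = 2*(u^2 - 8*u + 16)/(2*u - 1)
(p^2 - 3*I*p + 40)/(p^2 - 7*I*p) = (p^2 - 3*I*p + 40)/(p*(p - 7*I))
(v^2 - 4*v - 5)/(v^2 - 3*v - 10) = (v + 1)/(v + 2)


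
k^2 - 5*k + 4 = (k - 4)*(k - 1)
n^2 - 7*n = n*(n - 7)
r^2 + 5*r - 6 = (r - 1)*(r + 6)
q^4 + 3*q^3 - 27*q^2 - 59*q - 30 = (q - 5)*(q + 1)^2*(q + 6)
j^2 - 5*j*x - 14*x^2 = (j - 7*x)*(j + 2*x)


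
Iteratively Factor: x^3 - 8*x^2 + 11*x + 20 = (x - 4)*(x^2 - 4*x - 5) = (x - 4)*(x + 1)*(x - 5)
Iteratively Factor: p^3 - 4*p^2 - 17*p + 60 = (p - 5)*(p^2 + p - 12) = (p - 5)*(p + 4)*(p - 3)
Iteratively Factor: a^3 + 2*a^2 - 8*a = (a)*(a^2 + 2*a - 8) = a*(a - 2)*(a + 4)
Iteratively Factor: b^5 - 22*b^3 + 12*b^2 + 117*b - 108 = (b - 1)*(b^4 + b^3 - 21*b^2 - 9*b + 108) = (b - 1)*(b + 4)*(b^3 - 3*b^2 - 9*b + 27) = (b - 3)*(b - 1)*(b + 4)*(b^2 - 9) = (b - 3)*(b - 1)*(b + 3)*(b + 4)*(b - 3)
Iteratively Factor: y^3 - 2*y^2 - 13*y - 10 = (y - 5)*(y^2 + 3*y + 2) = (y - 5)*(y + 2)*(y + 1)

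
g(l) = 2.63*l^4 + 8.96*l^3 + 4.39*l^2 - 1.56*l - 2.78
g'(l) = 10.52*l^3 + 26.88*l^2 + 8.78*l - 1.56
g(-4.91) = 578.67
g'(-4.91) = -641.90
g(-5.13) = 732.59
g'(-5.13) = -759.46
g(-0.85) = -2.41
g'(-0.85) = 3.94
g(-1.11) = -3.90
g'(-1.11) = 7.43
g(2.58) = 292.82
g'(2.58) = 380.68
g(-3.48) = 63.92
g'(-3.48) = -149.94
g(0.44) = -1.75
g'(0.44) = 8.40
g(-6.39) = 2233.52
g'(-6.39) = -1704.95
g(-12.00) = 39700.90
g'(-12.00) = -14414.76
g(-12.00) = 39700.90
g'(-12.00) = -14414.76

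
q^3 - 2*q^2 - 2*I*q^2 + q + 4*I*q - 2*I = (q - 1)^2*(q - 2*I)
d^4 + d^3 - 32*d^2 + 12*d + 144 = (d - 4)*(d - 3)*(d + 2)*(d + 6)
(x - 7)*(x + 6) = x^2 - x - 42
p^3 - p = p*(p - 1)*(p + 1)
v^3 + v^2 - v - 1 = (v - 1)*(v + 1)^2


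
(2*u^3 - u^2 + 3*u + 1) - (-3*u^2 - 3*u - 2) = 2*u^3 + 2*u^2 + 6*u + 3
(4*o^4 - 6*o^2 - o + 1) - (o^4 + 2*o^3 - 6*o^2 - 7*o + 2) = 3*o^4 - 2*o^3 + 6*o - 1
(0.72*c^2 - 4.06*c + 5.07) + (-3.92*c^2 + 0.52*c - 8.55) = -3.2*c^2 - 3.54*c - 3.48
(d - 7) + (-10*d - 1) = -9*d - 8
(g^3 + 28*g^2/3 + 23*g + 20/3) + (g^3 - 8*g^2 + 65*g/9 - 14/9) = 2*g^3 + 4*g^2/3 + 272*g/9 + 46/9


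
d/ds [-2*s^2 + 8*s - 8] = 8 - 4*s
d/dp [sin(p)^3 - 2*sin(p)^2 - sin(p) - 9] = (3*sin(p)^2 - 4*sin(p) - 1)*cos(p)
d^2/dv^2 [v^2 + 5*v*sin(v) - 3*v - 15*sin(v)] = -5*v*sin(v) + 15*sin(v) + 10*cos(v) + 2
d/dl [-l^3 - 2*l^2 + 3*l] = -3*l^2 - 4*l + 3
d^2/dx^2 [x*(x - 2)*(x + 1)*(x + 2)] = 12*x^2 + 6*x - 8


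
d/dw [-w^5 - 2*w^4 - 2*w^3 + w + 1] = -5*w^4 - 8*w^3 - 6*w^2 + 1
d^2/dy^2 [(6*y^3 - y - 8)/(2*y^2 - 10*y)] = (149*y^3 - 24*y^2 + 120*y - 200)/(y^3*(y^3 - 15*y^2 + 75*y - 125))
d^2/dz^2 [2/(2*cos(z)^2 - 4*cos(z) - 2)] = (8*sin(z)^4 - 20*sin(z)^2 + 11*cos(z) - 3*cos(3*z) - 8)/(2*(sin(z)^2 + 2*cos(z))^3)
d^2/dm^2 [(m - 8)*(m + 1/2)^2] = 6*m - 14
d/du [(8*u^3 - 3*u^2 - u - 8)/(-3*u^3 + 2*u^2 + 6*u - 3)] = (7*u^4 + 90*u^3 - 160*u^2 + 50*u + 51)/(9*u^6 - 12*u^5 - 32*u^4 + 42*u^3 + 24*u^2 - 36*u + 9)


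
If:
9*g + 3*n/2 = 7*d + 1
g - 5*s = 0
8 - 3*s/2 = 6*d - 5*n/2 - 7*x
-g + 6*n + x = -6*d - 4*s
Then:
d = 7143*x/9452 + 4331/4726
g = 205*x/278 + 135/139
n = -4243*x/4726 - 2089/2363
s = 41*x/278 + 27/139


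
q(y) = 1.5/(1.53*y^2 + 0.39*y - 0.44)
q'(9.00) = -0.00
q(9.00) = 0.01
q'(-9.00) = 0.00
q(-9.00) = 0.01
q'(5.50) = -0.01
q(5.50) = 0.03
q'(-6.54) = 0.01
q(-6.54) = 0.02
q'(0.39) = -779.85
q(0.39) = -27.18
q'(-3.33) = 0.06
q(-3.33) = 0.10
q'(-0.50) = 26.82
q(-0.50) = -5.94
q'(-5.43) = 0.01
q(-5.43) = 0.04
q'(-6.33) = 0.01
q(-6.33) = 0.03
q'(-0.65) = 1082.33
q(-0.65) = -31.86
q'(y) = 1.5*(-3.06*y - 0.39)/(1.53*y^2 + 0.39*y - 0.44)^2 = (-4.59*y - 0.585)/(1.53*y^2 + 0.39*y - 0.44)^2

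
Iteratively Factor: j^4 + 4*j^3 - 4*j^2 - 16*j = (j + 2)*(j^3 + 2*j^2 - 8*j) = (j - 2)*(j + 2)*(j^2 + 4*j) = j*(j - 2)*(j + 2)*(j + 4)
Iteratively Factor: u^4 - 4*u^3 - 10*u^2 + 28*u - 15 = (u - 1)*(u^3 - 3*u^2 - 13*u + 15) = (u - 1)^2*(u^2 - 2*u - 15) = (u - 1)^2*(u + 3)*(u - 5)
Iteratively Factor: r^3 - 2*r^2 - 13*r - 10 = (r - 5)*(r^2 + 3*r + 2) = (r - 5)*(r + 1)*(r + 2)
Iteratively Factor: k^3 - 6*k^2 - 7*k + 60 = (k + 3)*(k^2 - 9*k + 20) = (k - 5)*(k + 3)*(k - 4)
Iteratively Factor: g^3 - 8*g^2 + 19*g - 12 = (g - 3)*(g^2 - 5*g + 4) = (g - 4)*(g - 3)*(g - 1)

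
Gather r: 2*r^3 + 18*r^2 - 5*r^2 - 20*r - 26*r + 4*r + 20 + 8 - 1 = 2*r^3 + 13*r^2 - 42*r + 27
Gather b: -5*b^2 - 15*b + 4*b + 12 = -5*b^2 - 11*b + 12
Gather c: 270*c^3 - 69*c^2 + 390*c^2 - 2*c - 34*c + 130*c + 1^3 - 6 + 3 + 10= 270*c^3 + 321*c^2 + 94*c + 8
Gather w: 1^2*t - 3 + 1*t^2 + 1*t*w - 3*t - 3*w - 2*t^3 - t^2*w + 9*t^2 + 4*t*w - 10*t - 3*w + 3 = -2*t^3 + 10*t^2 - 12*t + w*(-t^2 + 5*t - 6)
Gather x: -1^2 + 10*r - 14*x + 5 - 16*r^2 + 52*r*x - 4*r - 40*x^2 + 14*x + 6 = -16*r^2 + 52*r*x + 6*r - 40*x^2 + 10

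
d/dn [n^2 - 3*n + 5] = 2*n - 3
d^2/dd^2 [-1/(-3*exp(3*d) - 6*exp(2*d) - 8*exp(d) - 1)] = (2*(9*exp(2*d) + 12*exp(d) + 8)^2*exp(d) - (27*exp(2*d) + 24*exp(d) + 8)*(3*exp(3*d) + 6*exp(2*d) + 8*exp(d) + 1))*exp(d)/(3*exp(3*d) + 6*exp(2*d) + 8*exp(d) + 1)^3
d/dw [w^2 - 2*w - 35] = 2*w - 2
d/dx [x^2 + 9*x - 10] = 2*x + 9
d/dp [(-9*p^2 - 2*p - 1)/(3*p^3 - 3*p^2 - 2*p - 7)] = 3*(9*p^4 + 4*p^3 + 7*p^2 + 40*p + 4)/(9*p^6 - 18*p^5 - 3*p^4 - 30*p^3 + 46*p^2 + 28*p + 49)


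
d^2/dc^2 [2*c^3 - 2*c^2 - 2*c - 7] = 12*c - 4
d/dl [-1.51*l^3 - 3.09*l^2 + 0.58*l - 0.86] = -4.53*l^2 - 6.18*l + 0.58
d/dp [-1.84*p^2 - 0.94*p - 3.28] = -3.68*p - 0.94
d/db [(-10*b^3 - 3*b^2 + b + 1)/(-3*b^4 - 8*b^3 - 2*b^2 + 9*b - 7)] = (-30*b^6 - 18*b^5 + 5*b^4 - 152*b^3 + 209*b^2 + 46*b - 16)/(9*b^8 + 48*b^7 + 76*b^6 - 22*b^5 - 98*b^4 + 76*b^3 + 109*b^2 - 126*b + 49)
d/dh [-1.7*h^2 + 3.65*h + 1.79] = 3.65 - 3.4*h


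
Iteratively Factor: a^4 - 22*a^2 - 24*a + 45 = (a - 1)*(a^3 + a^2 - 21*a - 45) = (a - 1)*(a + 3)*(a^2 - 2*a - 15) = (a - 5)*(a - 1)*(a + 3)*(a + 3)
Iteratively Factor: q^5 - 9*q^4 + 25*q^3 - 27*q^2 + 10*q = (q - 5)*(q^4 - 4*q^3 + 5*q^2 - 2*q) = (q - 5)*(q - 1)*(q^3 - 3*q^2 + 2*q) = q*(q - 5)*(q - 1)*(q^2 - 3*q + 2) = q*(q - 5)*(q - 2)*(q - 1)*(q - 1)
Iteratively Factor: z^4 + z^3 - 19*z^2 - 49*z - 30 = (z - 5)*(z^3 + 6*z^2 + 11*z + 6) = (z - 5)*(z + 2)*(z^2 + 4*z + 3) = (z - 5)*(z + 2)*(z + 3)*(z + 1)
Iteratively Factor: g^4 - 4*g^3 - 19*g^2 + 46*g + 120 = (g - 5)*(g^3 + g^2 - 14*g - 24) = (g - 5)*(g - 4)*(g^2 + 5*g + 6) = (g - 5)*(g - 4)*(g + 2)*(g + 3)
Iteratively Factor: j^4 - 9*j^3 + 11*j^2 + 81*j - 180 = (j - 5)*(j^3 - 4*j^2 - 9*j + 36) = (j - 5)*(j + 3)*(j^2 - 7*j + 12) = (j - 5)*(j - 3)*(j + 3)*(j - 4)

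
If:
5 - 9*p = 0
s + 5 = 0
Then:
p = 5/9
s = -5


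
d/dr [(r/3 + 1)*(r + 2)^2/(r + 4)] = (r + 2)*(-(r + 2)*(r + 3) + (r + 4)*(3*r + 8))/(3*(r + 4)^2)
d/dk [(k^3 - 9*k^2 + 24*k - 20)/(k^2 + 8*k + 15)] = (k^4 + 16*k^3 - 51*k^2 - 230*k + 520)/(k^4 + 16*k^3 + 94*k^2 + 240*k + 225)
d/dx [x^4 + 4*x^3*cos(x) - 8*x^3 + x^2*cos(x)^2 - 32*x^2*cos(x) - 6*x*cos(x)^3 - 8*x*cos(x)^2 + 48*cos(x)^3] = -4*x^3*sin(x) + 4*x^3 + 32*x^2*sin(x) - x^2*sin(2*x) + 12*x^2*cos(x) - 24*x^2 + 18*x*sin(x)*cos(x)^2 + 8*x*sin(2*x) + 2*x*cos(x)^2 - 64*x*cos(x) - 144*sin(x)*cos(x)^2 - 6*cos(x)^3 - 8*cos(x)^2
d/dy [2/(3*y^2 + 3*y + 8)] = 6*(-2*y - 1)/(3*y^2 + 3*y + 8)^2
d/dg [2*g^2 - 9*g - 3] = 4*g - 9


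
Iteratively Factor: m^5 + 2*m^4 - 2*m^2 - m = (m)*(m^4 + 2*m^3 - 2*m - 1) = m*(m + 1)*(m^3 + m^2 - m - 1) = m*(m - 1)*(m + 1)*(m^2 + 2*m + 1) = m*(m - 1)*(m + 1)^2*(m + 1)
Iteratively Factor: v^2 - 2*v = (v - 2)*(v)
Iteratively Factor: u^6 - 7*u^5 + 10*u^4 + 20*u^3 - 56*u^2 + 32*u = (u - 1)*(u^5 - 6*u^4 + 4*u^3 + 24*u^2 - 32*u) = (u - 4)*(u - 1)*(u^4 - 2*u^3 - 4*u^2 + 8*u) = (u - 4)*(u - 2)*(u - 1)*(u^3 - 4*u) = u*(u - 4)*(u - 2)*(u - 1)*(u^2 - 4) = u*(u - 4)*(u - 2)^2*(u - 1)*(u + 2)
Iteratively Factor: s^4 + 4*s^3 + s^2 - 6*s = (s + 2)*(s^3 + 2*s^2 - 3*s) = (s + 2)*(s + 3)*(s^2 - s) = (s - 1)*(s + 2)*(s + 3)*(s)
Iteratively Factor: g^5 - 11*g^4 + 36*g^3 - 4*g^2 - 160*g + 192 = (g + 2)*(g^4 - 13*g^3 + 62*g^2 - 128*g + 96) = (g - 2)*(g + 2)*(g^3 - 11*g^2 + 40*g - 48) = (g - 4)*(g - 2)*(g + 2)*(g^2 - 7*g + 12) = (g - 4)^2*(g - 2)*(g + 2)*(g - 3)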